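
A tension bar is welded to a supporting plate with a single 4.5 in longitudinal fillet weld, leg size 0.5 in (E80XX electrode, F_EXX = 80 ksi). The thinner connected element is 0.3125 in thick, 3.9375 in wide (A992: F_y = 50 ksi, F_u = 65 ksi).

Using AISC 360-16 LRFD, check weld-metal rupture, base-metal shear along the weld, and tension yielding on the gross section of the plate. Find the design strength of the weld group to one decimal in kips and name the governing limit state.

Weld metal: throat = 0.707×0.5 = 0.3535 in, L = 4.5 in. φR_n = 0.75 × 0.6 × 80 × 0.3535 × 4.5 = 57.3 kips.
Base metal shear (0.3125 in plate): yield φR_n = 1.0×0.6×50×0.3125×4.5 = 42.2 kips; rupture φR_n = 0.75×0.6×65×0.3125×4.5 = 41.1 kips; take 41.1 kips (rupture).
Tension yield (gross): A_g = 3.9375×0.3125 = 1.2305 in². φR_n = 0.90 × 50 × 1.2305 = 55.4 kips.
Governing: min(57.3, 41.1, 55.4) = 41.1 kips → base-metal shear.

41.1 kips (base-metal shear governs)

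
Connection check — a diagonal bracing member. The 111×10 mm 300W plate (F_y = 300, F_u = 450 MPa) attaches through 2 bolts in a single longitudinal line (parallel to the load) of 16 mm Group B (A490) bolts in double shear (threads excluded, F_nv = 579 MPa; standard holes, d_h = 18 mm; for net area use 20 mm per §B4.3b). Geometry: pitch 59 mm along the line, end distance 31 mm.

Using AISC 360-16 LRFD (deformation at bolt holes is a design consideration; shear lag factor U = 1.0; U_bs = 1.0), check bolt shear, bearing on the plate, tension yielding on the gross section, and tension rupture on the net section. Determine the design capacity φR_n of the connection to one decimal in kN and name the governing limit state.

Bolt shear: A_b = π(16)²/4 = 201.06 mm². φR_n = 0.75 × 579 × 201.06 × 2 × 2 = 349.2 kN.
Bearing (10 mm plate, F_u = 450 MPa): end bolts L_c = 31 − 18/2 = 22, R_n = min(1.2×22×10×450, 2.4×16×10×450) = 118.8 kN/bolt; interior L_c = 59 − 18 = 41, R_n = 172.8 kN/bolt. φR_n = 0.75 × (1×118.8 + 1×172.8) = 218.7 kN.
Tension yield (gross): A_g = 111×10 = 1110 mm². φR_n = 0.90 × 300 × 1110 = 299.7 kN.
Tension rupture (net): A_n = (111 − 1×20)×10 = 910 mm² (U = 1.0, A_e = A_n). φR_n = 0.75 × 450 × 910 = 307.1 kN.
Governing: min(349.2, 218.7, 299.7, 307.1) = 218.7 kN → bearing.

218.7 kN (bearing governs)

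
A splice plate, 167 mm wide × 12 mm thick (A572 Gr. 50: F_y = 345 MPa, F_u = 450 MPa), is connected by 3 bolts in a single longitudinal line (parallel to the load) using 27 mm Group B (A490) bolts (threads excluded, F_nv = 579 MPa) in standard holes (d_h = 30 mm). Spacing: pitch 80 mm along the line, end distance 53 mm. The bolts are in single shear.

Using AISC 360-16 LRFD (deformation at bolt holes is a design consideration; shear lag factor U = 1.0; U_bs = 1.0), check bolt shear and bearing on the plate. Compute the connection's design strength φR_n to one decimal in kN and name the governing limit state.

Bolt shear: A_b = π(27)²/4 = 572.56 mm². φR_n = 0.75 × 579 × 572.56 × 3 × 1 = 745.9 kN.
Bearing (12 mm plate, F_u = 450 MPa): end bolts L_c = 53 − 30/2 = 38, R_n = min(1.2×38×12×450, 2.4×27×12×450) = 246.24 kN/bolt; interior L_c = 80 − 30 = 50, R_n = 324 kN/bolt. φR_n = 0.75 × (1×246.24 + 2×324) = 670.7 kN.
Governing: min(745.9, 670.7) = 670.7 kN → bearing.

670.7 kN (bearing governs)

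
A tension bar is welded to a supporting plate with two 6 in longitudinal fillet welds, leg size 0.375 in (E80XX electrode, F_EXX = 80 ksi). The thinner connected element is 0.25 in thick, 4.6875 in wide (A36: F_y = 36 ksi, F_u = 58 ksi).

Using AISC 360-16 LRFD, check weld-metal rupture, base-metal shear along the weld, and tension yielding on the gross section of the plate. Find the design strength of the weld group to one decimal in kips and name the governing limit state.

38.0 kips (gross-section yield governs)

Weld metal: throat = 0.707×0.375 = 0.26513 in, L = 2×6 = 12 in. φR_n = 0.75 × 0.6 × 80 × 0.26513 × 12 = 114.5 kips.
Base metal shear (0.25 in plate): yield φR_n = 1.0×0.6×36×0.25×12 = 64.8 kips; rupture φR_n = 0.75×0.6×58×0.25×12 = 78.3 kips; take 64.8 kips (yield).
Tension yield (gross): A_g = 4.6875×0.25 = 1.1719 in². φR_n = 0.90 × 36 × 1.1719 = 38.0 kips.
Governing: min(114.5, 64.8, 38.0) = 38.0 kips → gross-section yield.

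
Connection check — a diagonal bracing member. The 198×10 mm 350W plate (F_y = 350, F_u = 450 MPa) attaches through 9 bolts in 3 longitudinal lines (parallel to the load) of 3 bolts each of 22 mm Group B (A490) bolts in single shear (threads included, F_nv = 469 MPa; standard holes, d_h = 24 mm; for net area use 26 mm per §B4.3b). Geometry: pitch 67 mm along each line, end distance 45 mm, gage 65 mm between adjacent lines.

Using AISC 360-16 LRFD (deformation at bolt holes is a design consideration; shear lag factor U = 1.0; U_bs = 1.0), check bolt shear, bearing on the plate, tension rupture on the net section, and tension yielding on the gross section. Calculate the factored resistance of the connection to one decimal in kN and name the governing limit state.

405.0 kN (net-section rupture governs)

Bolt shear: A_b = π(22)²/4 = 380.13 mm². φR_n = 0.75 × 469 × 380.13 × 9 × 1 = 1203.4 kN.
Bearing (10 mm plate, F_u = 450 MPa): end bolts L_c = 45 − 24/2 = 33, R_n = min(1.2×33×10×450, 2.4×22×10×450) = 178.2 kN/bolt; interior L_c = 67 − 24 = 43, R_n = 232.2 kN/bolt. φR_n = 0.75 × (3×178.2 + 6×232.2) = 1445.9 kN.
Tension rupture (net): A_n = (198 − 3×26)×10 = 1200 mm² (U = 1.0, A_e = A_n). φR_n = 0.75 × 450 × 1200 = 405.0 kN.
Tension yield (gross): A_g = 198×10 = 1980 mm². φR_n = 0.90 × 350 × 1980 = 623.7 kN.
Governing: min(1203.4, 1445.9, 405.0, 623.7) = 405.0 kN → net-section rupture.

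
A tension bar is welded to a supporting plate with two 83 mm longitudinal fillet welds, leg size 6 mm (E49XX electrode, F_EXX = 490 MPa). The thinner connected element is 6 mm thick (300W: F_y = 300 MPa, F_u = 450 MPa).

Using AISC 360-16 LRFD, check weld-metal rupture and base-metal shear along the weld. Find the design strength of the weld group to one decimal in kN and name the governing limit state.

155.3 kN (weld metal governs)

Weld metal: throat = 0.707×6 = 4.242 mm, L = 2×83 = 166 mm. φR_n = 0.75 × 0.6 × 490 × 4.242 × 166 = 155.3 kN.
Base metal shear (6 mm plate): yield φR_n = 1.0×0.6×300×6×166 = 179.3 kN; rupture φR_n = 0.75×0.6×450×6×166 = 201.7 kN; take 179.3 kN (yield).
Governing: min(155.3, 179.3) = 155.3 kN → weld metal.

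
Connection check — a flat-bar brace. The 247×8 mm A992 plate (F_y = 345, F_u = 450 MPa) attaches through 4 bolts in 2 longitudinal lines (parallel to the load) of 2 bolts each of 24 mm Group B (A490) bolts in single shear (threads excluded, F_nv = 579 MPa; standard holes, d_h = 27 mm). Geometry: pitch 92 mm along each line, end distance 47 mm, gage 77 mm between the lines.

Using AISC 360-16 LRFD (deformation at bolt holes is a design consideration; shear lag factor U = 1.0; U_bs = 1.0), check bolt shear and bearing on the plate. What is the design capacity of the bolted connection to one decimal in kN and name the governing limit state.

528.1 kN (bearing governs)

Bolt shear: A_b = π(24)²/4 = 452.39 mm². φR_n = 0.75 × 579 × 452.39 × 4 × 1 = 785.8 kN.
Bearing (8 mm plate, F_u = 450 MPa): end bolts L_c = 47 − 27/2 = 33.5, R_n = min(1.2×33.5×8×450, 2.4×24×8×450) = 144.72 kN/bolt; interior L_c = 92 − 27 = 65, R_n = 207.36 kN/bolt. φR_n = 0.75 × (2×144.72 + 2×207.36) = 528.1 kN.
Governing: min(785.8, 528.1) = 528.1 kN → bearing.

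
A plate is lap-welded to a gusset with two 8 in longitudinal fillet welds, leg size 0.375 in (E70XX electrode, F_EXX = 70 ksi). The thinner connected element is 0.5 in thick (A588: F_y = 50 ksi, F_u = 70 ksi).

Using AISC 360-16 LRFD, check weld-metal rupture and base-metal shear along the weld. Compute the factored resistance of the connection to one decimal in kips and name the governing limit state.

Weld metal: throat = 0.707×0.375 = 0.26513 in, L = 2×8 = 16 in. φR_n = 0.75 × 0.6 × 70 × 0.26513 × 16 = 133.6 kips.
Base metal shear (0.5 in plate): yield φR_n = 1.0×0.6×50×0.5×16 = 240.0 kips; rupture φR_n = 0.75×0.6×70×0.5×16 = 252.0 kips; take 240.0 kips (yield).
Governing: min(133.6, 240.0) = 133.6 kips → weld metal.

133.6 kips (weld metal governs)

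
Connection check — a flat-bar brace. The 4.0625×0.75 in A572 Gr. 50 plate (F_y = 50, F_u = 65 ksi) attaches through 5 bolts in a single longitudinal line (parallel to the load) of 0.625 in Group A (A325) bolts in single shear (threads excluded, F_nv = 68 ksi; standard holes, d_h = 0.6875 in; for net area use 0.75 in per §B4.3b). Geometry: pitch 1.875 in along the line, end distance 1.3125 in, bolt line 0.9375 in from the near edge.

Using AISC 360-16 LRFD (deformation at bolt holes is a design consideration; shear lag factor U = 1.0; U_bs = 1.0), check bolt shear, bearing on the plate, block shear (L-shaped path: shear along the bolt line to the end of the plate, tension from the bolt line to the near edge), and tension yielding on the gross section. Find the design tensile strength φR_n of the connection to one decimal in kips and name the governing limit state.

78.2 kips (bolt shear governs)

Bolt shear: A_b = π(0.625)²/4 = 0.3068 in². φR_n = 0.75 × 68 × 0.3068 × 5 × 1 = 78.2 kips.
Bearing (0.75 in plate, F_u = 65 ksi): end bolts L_c = 1.3125 − 0.6875/2 = 0.96875, R_n = min(1.2×0.96875×0.75×65, 2.4×0.625×0.75×65) = 56.672 kips/bolt; interior L_c = 1.875 − 0.6875 = 1.1875, R_n = 69.469 kips/bolt. φR_n = 0.75 × (1×56.672 + 4×69.469) = 250.9 kips.
Block shear: shear path 1×[1.3125+4×1.875] = 1×8.8125 in, A_gv = 6.6094, A_nv = 1×(8.8125 − 4.5×0.75)×0.75 = 4.0781 in²; tension to near edge: (0.9375 − 0.5×0.75)×0.75 = 0.42188 in². R_n = min(0.6×65×4.0781, 0.6×50×6.6094) + 1.0×65×0.42188 = min(159.05, 198.28) + 27.422 = 186.47 kips. φR_n = 0.75 × 186.47 = 139.9 kips.
Tension yield (gross): A_g = 4.0625×0.75 = 3.0469 in². φR_n = 0.90 × 50 × 3.0469 = 137.1 kips.
Governing: min(78.2, 250.9, 139.9, 137.1) = 78.2 kips → bolt shear.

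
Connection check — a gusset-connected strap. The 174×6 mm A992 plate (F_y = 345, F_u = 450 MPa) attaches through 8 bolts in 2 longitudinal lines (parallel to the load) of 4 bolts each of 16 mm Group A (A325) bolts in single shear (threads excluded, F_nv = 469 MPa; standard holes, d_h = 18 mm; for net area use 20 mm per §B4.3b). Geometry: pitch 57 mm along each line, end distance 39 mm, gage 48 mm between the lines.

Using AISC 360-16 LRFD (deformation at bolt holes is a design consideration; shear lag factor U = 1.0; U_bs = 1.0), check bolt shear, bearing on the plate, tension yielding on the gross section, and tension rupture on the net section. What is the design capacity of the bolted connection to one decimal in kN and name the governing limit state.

271.4 kN (net-section rupture governs)

Bolt shear: A_b = π(16)²/4 = 201.06 mm². φR_n = 0.75 × 469 × 201.06 × 8 × 1 = 565.8 kN.
Bearing (6 mm plate, F_u = 450 MPa): end bolts L_c = 39 − 18/2 = 30, R_n = min(1.2×30×6×450, 2.4×16×6×450) = 97.2 kN/bolt; interior L_c = 57 − 18 = 39, R_n = 103.68 kN/bolt. φR_n = 0.75 × (2×97.2 + 6×103.68) = 612.4 kN.
Tension yield (gross): A_g = 174×6 = 1044 mm². φR_n = 0.90 × 345 × 1044 = 324.2 kN.
Tension rupture (net): A_n = (174 − 2×20)×6 = 804 mm² (U = 1.0, A_e = A_n). φR_n = 0.75 × 450 × 804 = 271.4 kN.
Governing: min(565.8, 612.4, 324.2, 271.4) = 271.4 kN → net-section rupture.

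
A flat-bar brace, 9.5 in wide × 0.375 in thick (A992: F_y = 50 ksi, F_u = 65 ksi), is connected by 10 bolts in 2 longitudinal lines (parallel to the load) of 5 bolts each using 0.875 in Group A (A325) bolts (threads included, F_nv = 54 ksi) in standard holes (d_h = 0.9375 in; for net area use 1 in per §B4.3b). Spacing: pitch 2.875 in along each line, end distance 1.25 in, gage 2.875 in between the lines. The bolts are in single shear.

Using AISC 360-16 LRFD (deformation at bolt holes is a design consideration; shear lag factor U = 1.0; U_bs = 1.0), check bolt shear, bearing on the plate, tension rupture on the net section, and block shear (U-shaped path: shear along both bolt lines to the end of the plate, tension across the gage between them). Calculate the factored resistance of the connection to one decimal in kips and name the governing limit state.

137.1 kips (net-section rupture governs)

Bolt shear: A_b = π(0.875)²/4 = 0.60132 in². φR_n = 0.75 × 54 × 0.60132 × 10 × 1 = 243.5 kips.
Bearing (0.375 in plate, F_u = 65 ksi): end bolts L_c = 1.25 − 0.9375/2 = 0.78125, R_n = min(1.2×0.78125×0.375×65, 2.4×0.875×0.375×65) = 22.852 kips/bolt; interior L_c = 2.875 − 0.9375 = 1.9375, R_n = 51.188 kips/bolt. φR_n = 0.75 × (2×22.852 + 8×51.188) = 341.4 kips.
Tension rupture (net): A_n = (9.5 − 2×1)×0.375 = 2.8125 in² (U = 1.0, A_e = A_n). φR_n = 0.75 × 65 × 2.8125 = 137.1 kips.
Block shear: shear path 2×[1.25+4×2.875] = 2×12.75 in, A_gv = 9.5625, A_nv = 2×(12.75 − 4.5×1)×0.375 = 6.1875 in²; tension across gage: (2.875 − 1×1)×0.375 = 0.70313 in². R_n = min(0.6×65×6.1875, 0.6×50×9.5625) + 1.0×65×0.70313 = min(241.31, 286.88) + 45.703 = 287.01 kips. φR_n = 0.75 × 287.01 = 215.3 kips.
Governing: min(243.5, 341.4, 137.1, 215.3) = 137.1 kips → net-section rupture.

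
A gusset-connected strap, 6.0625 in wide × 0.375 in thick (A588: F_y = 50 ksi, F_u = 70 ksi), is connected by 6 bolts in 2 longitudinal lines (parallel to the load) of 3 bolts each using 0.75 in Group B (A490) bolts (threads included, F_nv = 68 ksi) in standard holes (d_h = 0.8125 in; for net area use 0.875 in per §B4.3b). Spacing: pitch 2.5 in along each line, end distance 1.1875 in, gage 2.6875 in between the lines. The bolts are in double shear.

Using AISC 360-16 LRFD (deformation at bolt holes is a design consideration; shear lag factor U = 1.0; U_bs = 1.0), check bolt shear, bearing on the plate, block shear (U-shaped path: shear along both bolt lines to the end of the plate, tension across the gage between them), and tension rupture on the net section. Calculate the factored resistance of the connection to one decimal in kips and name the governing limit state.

84.9 kips (net-section rupture governs)

Bolt shear: A_b = π(0.75)²/4 = 0.44179 in². φR_n = 0.75 × 68 × 0.44179 × 6 × 2 = 270.4 kips.
Bearing (0.375 in plate, F_u = 70 ksi): end bolts L_c = 1.1875 − 0.8125/2 = 0.78125, R_n = min(1.2×0.78125×0.375×70, 2.4×0.75×0.375×70) = 24.609 kips/bolt; interior L_c = 2.5 − 0.8125 = 1.6875, R_n = 47.25 kips/bolt. φR_n = 0.75 × (2×24.609 + 4×47.25) = 178.7 kips.
Block shear: shear path 2×[1.1875+2×2.5] = 2×6.1875 in, A_gv = 4.6406, A_nv = 2×(6.1875 − 2.5×0.875)×0.375 = 3 in²; tension across gage: (2.6875 − 1×0.875)×0.375 = 0.67969 in². R_n = min(0.6×70×3, 0.6×50×4.6406) + 1.0×70×0.67969 = min(126, 139.22) + 47.578 = 173.58 kips. φR_n = 0.75 × 173.58 = 130.2 kips.
Tension rupture (net): A_n = (6.0625 − 2×0.875)×0.375 = 1.6172 in² (U = 1.0, A_e = A_n). φR_n = 0.75 × 70 × 1.6172 = 84.9 kips.
Governing: min(270.4, 178.7, 130.2, 84.9) = 84.9 kips → net-section rupture.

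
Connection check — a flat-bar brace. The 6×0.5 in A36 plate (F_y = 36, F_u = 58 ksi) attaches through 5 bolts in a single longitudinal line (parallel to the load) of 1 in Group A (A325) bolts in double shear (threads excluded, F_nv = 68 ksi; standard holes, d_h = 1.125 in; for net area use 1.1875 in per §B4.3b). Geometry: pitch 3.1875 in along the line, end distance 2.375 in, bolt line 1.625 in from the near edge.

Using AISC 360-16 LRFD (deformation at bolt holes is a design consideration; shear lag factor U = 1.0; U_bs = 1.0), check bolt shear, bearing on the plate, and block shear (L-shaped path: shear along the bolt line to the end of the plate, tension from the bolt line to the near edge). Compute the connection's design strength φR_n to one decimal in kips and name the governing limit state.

Bolt shear: A_b = π(1)²/4 = 0.7854 in². φR_n = 0.75 × 68 × 0.7854 × 5 × 2 = 400.6 kips.
Bearing (0.5 in plate, F_u = 58 ksi): end bolts L_c = 2.375 − 1.125/2 = 1.8125, R_n = min(1.2×1.8125×0.5×58, 2.4×1×0.5×58) = 63.075 kips/bolt; interior L_c = 3.1875 − 1.125 = 2.0625, R_n = 69.6 kips/bolt. φR_n = 0.75 × (1×63.075 + 4×69.6) = 256.1 kips.
Block shear: shear path 1×[2.375+4×3.1875] = 1×15.125 in, A_gv = 7.5625, A_nv = 1×(15.125 − 4.5×1.1875)×0.5 = 4.8906 in²; tension to near edge: (1.625 − 0.5×1.1875)×0.5 = 0.51563 in². R_n = min(0.6×58×4.8906, 0.6×36×7.5625) + 1.0×58×0.51563 = min(170.19, 163.35) + 29.907 = 193.26 kips. φR_n = 0.75 × 193.26 = 144.9 kips.
Governing: min(400.6, 256.1, 144.9) = 144.9 kips → block shear.

144.9 kips (block shear governs)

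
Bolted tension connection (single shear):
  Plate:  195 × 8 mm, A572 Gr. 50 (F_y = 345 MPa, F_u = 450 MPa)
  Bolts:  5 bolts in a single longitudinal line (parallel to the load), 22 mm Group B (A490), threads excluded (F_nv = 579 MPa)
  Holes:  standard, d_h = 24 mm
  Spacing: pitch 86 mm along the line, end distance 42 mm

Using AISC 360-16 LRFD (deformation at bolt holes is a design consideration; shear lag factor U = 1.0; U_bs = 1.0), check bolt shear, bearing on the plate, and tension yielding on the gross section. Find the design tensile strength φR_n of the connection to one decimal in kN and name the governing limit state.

484.4 kN (gross-section yield governs)

Bolt shear: A_b = π(22)²/4 = 380.13 mm². φR_n = 0.75 × 579 × 380.13 × 5 × 1 = 825.4 kN.
Bearing (8 mm plate, F_u = 450 MPa): end bolts L_c = 42 − 24/2 = 30, R_n = min(1.2×30×8×450, 2.4×22×8×450) = 129.6 kN/bolt; interior L_c = 86 − 24 = 62, R_n = 190.08 kN/bolt. φR_n = 0.75 × (1×129.6 + 4×190.08) = 667.4 kN.
Tension yield (gross): A_g = 195×8 = 1560 mm². φR_n = 0.90 × 345 × 1560 = 484.4 kN.
Governing: min(825.4, 667.4, 484.4) = 484.4 kN → gross-section yield.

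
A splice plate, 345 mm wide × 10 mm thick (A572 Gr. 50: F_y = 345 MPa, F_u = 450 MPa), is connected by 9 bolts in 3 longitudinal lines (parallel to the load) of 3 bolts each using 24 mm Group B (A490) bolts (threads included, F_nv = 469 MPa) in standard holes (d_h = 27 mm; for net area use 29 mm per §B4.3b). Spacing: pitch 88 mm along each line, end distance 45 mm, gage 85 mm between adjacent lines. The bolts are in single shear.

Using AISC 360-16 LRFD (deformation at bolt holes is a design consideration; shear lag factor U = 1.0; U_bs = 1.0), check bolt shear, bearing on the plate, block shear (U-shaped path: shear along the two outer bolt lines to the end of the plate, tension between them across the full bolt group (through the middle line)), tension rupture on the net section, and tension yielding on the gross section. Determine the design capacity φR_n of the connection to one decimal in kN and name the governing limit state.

Bolt shear: A_b = π(24)²/4 = 452.39 mm². φR_n = 0.75 × 469 × 452.39 × 9 × 1 = 1432.2 kN.
Bearing (10 mm plate, F_u = 450 MPa): end bolts L_c = 45 − 27/2 = 31.5, R_n = min(1.2×31.5×10×450, 2.4×24×10×450) = 170.1 kN/bolt; interior L_c = 88 − 27 = 61, R_n = 259.2 kN/bolt. φR_n = 0.75 × (3×170.1 + 6×259.2) = 1549.1 kN.
Block shear: shear path 2×[45+2×88] = 2×221 mm, A_gv = 4420, A_nv = 2×(221 − 2.5×29)×10 = 2970 mm²; tension across gage: (170 − 2×29)×10 = 1120 mm². R_n = min(0.6×450×2970, 0.6×345×4420) + 1.0×450×1120 = min(801.9, 914.94) + 504 = 1305.9 kN. φR_n = 0.75 × 1305.9 = 979.4 kN.
Tension rupture (net): A_n = (345 − 3×29)×10 = 2580 mm² (U = 1.0, A_e = A_n). φR_n = 0.75 × 450 × 2580 = 870.8 kN.
Tension yield (gross): A_g = 345×10 = 3450 mm². φR_n = 0.90 × 345 × 3450 = 1071.2 kN.
Governing: min(1432.2, 1549.1, 979.4, 870.8, 1071.2) = 870.8 kN → net-section rupture.

870.8 kN (net-section rupture governs)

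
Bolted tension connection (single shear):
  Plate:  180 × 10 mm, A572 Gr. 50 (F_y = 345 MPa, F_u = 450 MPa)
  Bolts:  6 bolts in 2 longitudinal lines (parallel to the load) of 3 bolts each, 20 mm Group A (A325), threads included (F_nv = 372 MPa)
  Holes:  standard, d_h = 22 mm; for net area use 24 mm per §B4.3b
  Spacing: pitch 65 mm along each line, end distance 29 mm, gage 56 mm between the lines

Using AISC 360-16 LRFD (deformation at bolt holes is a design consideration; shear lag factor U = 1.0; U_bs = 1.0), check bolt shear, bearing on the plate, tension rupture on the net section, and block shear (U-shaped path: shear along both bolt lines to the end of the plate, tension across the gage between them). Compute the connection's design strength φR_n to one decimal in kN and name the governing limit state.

445.5 kN (net-section rupture governs)

Bolt shear: A_b = π(20)²/4 = 314.16 mm². φR_n = 0.75 × 372 × 314.16 × 6 × 1 = 525.9 kN.
Bearing (10 mm plate, F_u = 450 MPa): end bolts L_c = 29 − 22/2 = 18, R_n = min(1.2×18×10×450, 2.4×20×10×450) = 97.2 kN/bolt; interior L_c = 65 − 22 = 43, R_n = 216 kN/bolt. φR_n = 0.75 × (2×97.2 + 4×216) = 793.8 kN.
Tension rupture (net): A_n = (180 − 2×24)×10 = 1320 mm² (U = 1.0, A_e = A_n). φR_n = 0.75 × 450 × 1320 = 445.5 kN.
Block shear: shear path 2×[29+2×65] = 2×159 mm, A_gv = 3180, A_nv = 2×(159 − 2.5×24)×10 = 1980 mm²; tension across gage: (56 − 1×24)×10 = 320 mm². R_n = min(0.6×450×1980, 0.6×345×3180) + 1.0×450×320 = min(534.6, 658.26) + 144 = 678.6 kN. φR_n = 0.75 × 678.6 = 509.0 kN.
Governing: min(525.9, 793.8, 445.5, 509.0) = 445.5 kN → net-section rupture.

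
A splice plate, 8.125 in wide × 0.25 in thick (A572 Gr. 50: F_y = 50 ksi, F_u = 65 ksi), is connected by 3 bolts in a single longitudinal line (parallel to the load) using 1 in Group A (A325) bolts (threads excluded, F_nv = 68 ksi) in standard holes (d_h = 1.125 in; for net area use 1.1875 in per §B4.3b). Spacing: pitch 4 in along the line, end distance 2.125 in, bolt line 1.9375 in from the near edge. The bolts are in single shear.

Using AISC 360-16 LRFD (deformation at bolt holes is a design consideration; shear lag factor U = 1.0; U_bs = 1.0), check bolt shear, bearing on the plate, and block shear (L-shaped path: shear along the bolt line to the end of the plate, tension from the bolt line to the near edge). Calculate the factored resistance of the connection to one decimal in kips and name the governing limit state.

Bolt shear: A_b = π(1)²/4 = 0.7854 in². φR_n = 0.75 × 68 × 0.7854 × 3 × 1 = 120.2 kips.
Bearing (0.25 in plate, F_u = 65 ksi): end bolts L_c = 2.125 − 1.125/2 = 1.5625, R_n = min(1.2×1.5625×0.25×65, 2.4×1×0.25×65) = 30.469 kips/bolt; interior L_c = 4 − 1.125 = 2.875, R_n = 39 kips/bolt. φR_n = 0.75 × (1×30.469 + 2×39) = 81.4 kips.
Block shear: shear path 1×[2.125+2×4] = 1×10.125 in, A_gv = 2.5313, A_nv = 1×(10.125 − 2.5×1.1875)×0.25 = 1.7891 in²; tension to near edge: (1.9375 − 0.5×1.1875)×0.25 = 0.33594 in². R_n = min(0.6×65×1.7891, 0.6×50×2.5313) + 1.0×65×0.33594 = min(69.775, 75.939) + 21.836 = 91.611 kips. φR_n = 0.75 × 91.611 = 68.7 kips.
Governing: min(120.2, 81.4, 68.7) = 68.7 kips → block shear.

68.7 kips (block shear governs)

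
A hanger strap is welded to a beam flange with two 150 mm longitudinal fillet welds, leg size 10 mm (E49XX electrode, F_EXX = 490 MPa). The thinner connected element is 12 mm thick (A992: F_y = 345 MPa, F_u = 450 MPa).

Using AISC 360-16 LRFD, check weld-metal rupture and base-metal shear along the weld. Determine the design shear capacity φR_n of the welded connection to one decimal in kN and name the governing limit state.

467.7 kN (weld metal governs)

Weld metal: throat = 0.707×10 = 7.07 mm, L = 2×150 = 300 mm. φR_n = 0.75 × 0.6 × 490 × 7.07 × 300 = 467.7 kN.
Base metal shear (12 mm plate): yield φR_n = 1.0×0.6×345×12×300 = 745.2 kN; rupture φR_n = 0.75×0.6×450×12×300 = 729.0 kN; take 729.0 kN (rupture).
Governing: min(467.7, 729.0) = 467.7 kN → weld metal.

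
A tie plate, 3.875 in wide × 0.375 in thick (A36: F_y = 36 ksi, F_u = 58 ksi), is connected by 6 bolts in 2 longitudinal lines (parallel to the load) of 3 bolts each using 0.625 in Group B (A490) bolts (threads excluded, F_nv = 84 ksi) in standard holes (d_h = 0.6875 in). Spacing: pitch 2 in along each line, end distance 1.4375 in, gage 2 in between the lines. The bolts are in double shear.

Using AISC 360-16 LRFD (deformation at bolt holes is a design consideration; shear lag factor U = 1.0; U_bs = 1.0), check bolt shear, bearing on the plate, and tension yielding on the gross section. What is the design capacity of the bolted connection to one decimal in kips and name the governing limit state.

Bolt shear: A_b = π(0.625)²/4 = 0.3068 in². φR_n = 0.75 × 84 × 0.3068 × 6 × 2 = 231.9 kips.
Bearing (0.375 in plate, F_u = 58 ksi): end bolts L_c = 1.4375 − 0.6875/2 = 1.09375, R_n = min(1.2×1.09375×0.375×58, 2.4×0.625×0.375×58) = 28.547 kips/bolt; interior L_c = 2 − 0.6875 = 1.3125, R_n = 32.625 kips/bolt. φR_n = 0.75 × (2×28.547 + 4×32.625) = 140.7 kips.
Tension yield (gross): A_g = 3.875×0.375 = 1.4531 in². φR_n = 0.90 × 36 × 1.4531 = 47.1 kips.
Governing: min(231.9, 140.7, 47.1) = 47.1 kips → gross-section yield.

47.1 kips (gross-section yield governs)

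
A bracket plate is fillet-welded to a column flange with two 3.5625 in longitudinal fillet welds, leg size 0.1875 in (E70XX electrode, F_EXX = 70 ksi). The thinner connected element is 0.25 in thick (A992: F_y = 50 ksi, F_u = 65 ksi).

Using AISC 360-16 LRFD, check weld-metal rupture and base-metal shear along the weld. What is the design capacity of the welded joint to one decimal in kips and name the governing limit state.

29.8 kips (weld metal governs)

Weld metal: throat = 0.707×0.1875 = 0.13256 in, L = 2×3.5625 = 7.125 in. φR_n = 0.75 × 0.6 × 70 × 0.13256 × 7.125 = 29.8 kips.
Base metal shear (0.25 in plate): yield φR_n = 1.0×0.6×50×0.25×7.125 = 53.4 kips; rupture φR_n = 0.75×0.6×65×0.25×7.125 = 52.1 kips; take 52.1 kips (rupture).
Governing: min(29.8, 52.1) = 29.8 kips → weld metal.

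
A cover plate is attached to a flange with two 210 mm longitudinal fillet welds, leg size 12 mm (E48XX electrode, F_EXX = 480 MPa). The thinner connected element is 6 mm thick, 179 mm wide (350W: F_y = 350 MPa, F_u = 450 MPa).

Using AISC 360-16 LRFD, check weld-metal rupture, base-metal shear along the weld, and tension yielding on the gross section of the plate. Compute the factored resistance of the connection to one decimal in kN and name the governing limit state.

Weld metal: throat = 0.707×12 = 8.484 mm, L = 2×210 = 420 mm. φR_n = 0.75 × 0.6 × 480 × 8.484 × 420 = 769.7 kN.
Base metal shear (6 mm plate): yield φR_n = 1.0×0.6×350×6×420 = 529.2 kN; rupture φR_n = 0.75×0.6×450×6×420 = 510.3 kN; take 510.3 kN (rupture).
Tension yield (gross): A_g = 179×6 = 1074 mm². φR_n = 0.90 × 350 × 1074 = 338.3 kN.
Governing: min(769.7, 510.3, 338.3) = 338.3 kN → gross-section yield.

338.3 kN (gross-section yield governs)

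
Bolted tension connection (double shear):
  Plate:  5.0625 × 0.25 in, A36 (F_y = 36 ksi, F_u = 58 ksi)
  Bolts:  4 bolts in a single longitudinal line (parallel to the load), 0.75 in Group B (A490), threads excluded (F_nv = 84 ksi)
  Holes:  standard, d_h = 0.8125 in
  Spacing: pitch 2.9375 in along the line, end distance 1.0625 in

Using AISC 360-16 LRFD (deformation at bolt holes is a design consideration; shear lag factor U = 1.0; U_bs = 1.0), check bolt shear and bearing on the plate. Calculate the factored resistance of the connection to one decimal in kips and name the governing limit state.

Bolt shear: A_b = π(0.75)²/4 = 0.44179 in². φR_n = 0.75 × 84 × 0.44179 × 4 × 2 = 222.7 kips.
Bearing (0.25 in plate, F_u = 58 ksi): end bolts L_c = 1.0625 − 0.8125/2 = 0.65625, R_n = min(1.2×0.65625×0.25×58, 2.4×0.75×0.25×58) = 11.419 kips/bolt; interior L_c = 2.9375 − 0.8125 = 2.125, R_n = 26.1 kips/bolt. φR_n = 0.75 × (1×11.419 + 3×26.1) = 67.3 kips.
Governing: min(222.7, 67.3) = 67.3 kips → bearing.

67.3 kips (bearing governs)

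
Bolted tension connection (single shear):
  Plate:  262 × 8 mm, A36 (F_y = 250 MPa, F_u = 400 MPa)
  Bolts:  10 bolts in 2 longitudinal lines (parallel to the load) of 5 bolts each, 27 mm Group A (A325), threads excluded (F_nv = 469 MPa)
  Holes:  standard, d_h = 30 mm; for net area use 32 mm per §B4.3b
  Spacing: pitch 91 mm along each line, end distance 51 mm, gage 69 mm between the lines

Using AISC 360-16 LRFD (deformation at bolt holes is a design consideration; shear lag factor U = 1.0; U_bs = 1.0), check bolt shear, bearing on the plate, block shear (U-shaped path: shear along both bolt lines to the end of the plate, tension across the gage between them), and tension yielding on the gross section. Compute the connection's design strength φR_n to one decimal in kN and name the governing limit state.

Bolt shear: A_b = π(27)²/4 = 572.56 mm². φR_n = 0.75 × 469 × 572.56 × 10 × 1 = 2014.0 kN.
Bearing (8 mm plate, F_u = 400 MPa): end bolts L_c = 51 − 30/2 = 36, R_n = min(1.2×36×8×400, 2.4×27×8×400) = 138.24 kN/bolt; interior L_c = 91 − 30 = 61, R_n = 207.36 kN/bolt. φR_n = 0.75 × (2×138.24 + 8×207.36) = 1451.5 kN.
Block shear: shear path 2×[51+4×91] = 2×415 mm, A_gv = 6640, A_nv = 2×(415 − 4.5×32)×8 = 4336 mm²; tension across gage: (69 − 1×32)×8 = 296 mm². R_n = min(0.6×400×4336, 0.6×250×6640) + 1.0×400×296 = min(1040.6, 996) + 118.4 = 1114.4 kN. φR_n = 0.75 × 1114.4 = 835.8 kN.
Tension yield (gross): A_g = 262×8 = 2096 mm². φR_n = 0.90 × 250 × 2096 = 471.6 kN.
Governing: min(2014.0, 1451.5, 835.8, 471.6) = 471.6 kN → gross-section yield.

471.6 kN (gross-section yield governs)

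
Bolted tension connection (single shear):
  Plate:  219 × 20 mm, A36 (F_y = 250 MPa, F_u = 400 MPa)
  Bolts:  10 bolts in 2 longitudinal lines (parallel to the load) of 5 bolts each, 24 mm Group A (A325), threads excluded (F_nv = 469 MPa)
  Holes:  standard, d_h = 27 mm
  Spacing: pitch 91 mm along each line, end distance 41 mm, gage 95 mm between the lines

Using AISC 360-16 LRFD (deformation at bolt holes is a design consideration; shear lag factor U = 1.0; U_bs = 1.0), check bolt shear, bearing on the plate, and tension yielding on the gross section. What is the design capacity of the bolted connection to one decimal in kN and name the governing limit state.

985.5 kN (gross-section yield governs)

Bolt shear: A_b = π(24)²/4 = 452.39 mm². φR_n = 0.75 × 469 × 452.39 × 10 × 1 = 1591.3 kN.
Bearing (20 mm plate, F_u = 400 MPa): end bolts L_c = 41 − 27/2 = 27.5, R_n = min(1.2×27.5×20×400, 2.4×24×20×400) = 264 kN/bolt; interior L_c = 91 − 27 = 64, R_n = 460.8 kN/bolt. φR_n = 0.75 × (2×264 + 8×460.8) = 3160.8 kN.
Tension yield (gross): A_g = 219×20 = 4380 mm². φR_n = 0.90 × 250 × 4380 = 985.5 kN.
Governing: min(1591.3, 3160.8, 985.5) = 985.5 kN → gross-section yield.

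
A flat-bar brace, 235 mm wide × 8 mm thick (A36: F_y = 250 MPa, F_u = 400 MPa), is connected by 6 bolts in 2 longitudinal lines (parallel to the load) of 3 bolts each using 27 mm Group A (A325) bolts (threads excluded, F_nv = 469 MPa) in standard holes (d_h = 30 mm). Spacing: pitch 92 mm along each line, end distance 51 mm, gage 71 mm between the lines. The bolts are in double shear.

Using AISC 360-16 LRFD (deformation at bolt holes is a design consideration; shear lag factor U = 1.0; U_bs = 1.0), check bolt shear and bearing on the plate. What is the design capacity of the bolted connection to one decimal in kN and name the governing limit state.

Bolt shear: A_b = π(27)²/4 = 572.56 mm². φR_n = 0.75 × 469 × 572.56 × 6 × 2 = 2416.8 kN.
Bearing (8 mm plate, F_u = 400 MPa): end bolts L_c = 51 − 30/2 = 36, R_n = min(1.2×36×8×400, 2.4×27×8×400) = 138.24 kN/bolt; interior L_c = 92 − 30 = 62, R_n = 207.36 kN/bolt. φR_n = 0.75 × (2×138.24 + 4×207.36) = 829.4 kN.
Governing: min(2416.8, 829.4) = 829.4 kN → bearing.

829.4 kN (bearing governs)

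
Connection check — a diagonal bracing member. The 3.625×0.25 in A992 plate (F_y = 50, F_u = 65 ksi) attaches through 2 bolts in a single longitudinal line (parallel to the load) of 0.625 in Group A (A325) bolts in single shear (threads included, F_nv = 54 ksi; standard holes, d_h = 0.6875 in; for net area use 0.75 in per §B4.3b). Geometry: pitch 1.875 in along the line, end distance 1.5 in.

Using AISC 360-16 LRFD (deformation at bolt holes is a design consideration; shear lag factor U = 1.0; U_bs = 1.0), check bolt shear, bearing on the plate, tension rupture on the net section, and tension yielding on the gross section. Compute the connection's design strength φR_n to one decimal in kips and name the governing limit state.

24.9 kips (bolt shear governs)

Bolt shear: A_b = π(0.625)²/4 = 0.3068 in². φR_n = 0.75 × 54 × 0.3068 × 2 × 1 = 24.9 kips.
Bearing (0.25 in plate, F_u = 65 ksi): end bolts L_c = 1.5 − 0.6875/2 = 1.15625, R_n = min(1.2×1.15625×0.25×65, 2.4×0.625×0.25×65) = 22.547 kips/bolt; interior L_c = 1.875 − 0.6875 = 1.1875, R_n = 23.156 kips/bolt. φR_n = 0.75 × (1×22.547 + 1×23.156) = 34.3 kips.
Tension rupture (net): A_n = (3.625 − 1×0.75)×0.25 = 0.71875 in² (U = 1.0, A_e = A_n). φR_n = 0.75 × 65 × 0.71875 = 35.0 kips.
Tension yield (gross): A_g = 3.625×0.25 = 0.90625 in². φR_n = 0.90 × 50 × 0.90625 = 40.8 kips.
Governing: min(24.9, 34.3, 35.0, 40.8) = 24.9 kips → bolt shear.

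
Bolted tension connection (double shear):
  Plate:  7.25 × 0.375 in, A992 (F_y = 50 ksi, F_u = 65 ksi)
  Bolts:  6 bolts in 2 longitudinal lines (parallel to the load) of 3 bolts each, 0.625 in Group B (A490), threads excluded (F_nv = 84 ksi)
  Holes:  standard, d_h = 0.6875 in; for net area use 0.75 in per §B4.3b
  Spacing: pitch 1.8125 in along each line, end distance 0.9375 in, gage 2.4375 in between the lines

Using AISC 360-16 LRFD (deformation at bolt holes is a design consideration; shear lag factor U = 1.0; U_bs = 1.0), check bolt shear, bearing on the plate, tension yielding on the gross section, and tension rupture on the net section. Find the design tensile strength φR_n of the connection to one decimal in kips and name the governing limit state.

105.1 kips (net-section rupture governs)

Bolt shear: A_b = π(0.625)²/4 = 0.3068 in². φR_n = 0.75 × 84 × 0.3068 × 6 × 2 = 231.9 kips.
Bearing (0.375 in plate, F_u = 65 ksi): end bolts L_c = 0.9375 − 0.6875/2 = 0.59375, R_n = min(1.2×0.59375×0.375×65, 2.4×0.625×0.375×65) = 17.367 kips/bolt; interior L_c = 1.8125 − 0.6875 = 1.125, R_n = 32.906 kips/bolt. φR_n = 0.75 × (2×17.367 + 4×32.906) = 124.8 kips.
Tension yield (gross): A_g = 7.25×0.375 = 2.7188 in². φR_n = 0.90 × 50 × 2.7188 = 122.3 kips.
Tension rupture (net): A_n = (7.25 − 2×0.75)×0.375 = 2.1563 in² (U = 1.0, A_e = A_n). φR_n = 0.75 × 65 × 2.1563 = 105.1 kips.
Governing: min(231.9, 124.8, 122.3, 105.1) = 105.1 kips → net-section rupture.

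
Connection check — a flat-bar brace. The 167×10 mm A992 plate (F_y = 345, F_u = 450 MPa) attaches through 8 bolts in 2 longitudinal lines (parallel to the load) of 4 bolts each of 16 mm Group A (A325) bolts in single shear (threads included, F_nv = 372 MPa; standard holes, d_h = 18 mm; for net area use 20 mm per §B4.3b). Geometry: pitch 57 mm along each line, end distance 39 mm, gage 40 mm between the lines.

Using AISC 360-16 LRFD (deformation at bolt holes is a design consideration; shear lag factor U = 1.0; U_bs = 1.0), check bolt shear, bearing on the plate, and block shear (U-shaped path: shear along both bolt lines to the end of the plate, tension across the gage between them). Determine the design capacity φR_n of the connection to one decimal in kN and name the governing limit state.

448.8 kN (bolt shear governs)

Bolt shear: A_b = π(16)²/4 = 201.06 mm². φR_n = 0.75 × 372 × 201.06 × 8 × 1 = 448.8 kN.
Bearing (10 mm plate, F_u = 450 MPa): end bolts L_c = 39 − 18/2 = 30, R_n = min(1.2×30×10×450, 2.4×16×10×450) = 162 kN/bolt; interior L_c = 57 − 18 = 39, R_n = 172.8 kN/bolt. φR_n = 0.75 × (2×162 + 6×172.8) = 1020.6 kN.
Block shear: shear path 2×[39+3×57] = 2×210 mm, A_gv = 4200, A_nv = 2×(210 − 3.5×20)×10 = 2800 mm²; tension across gage: (40 − 1×20)×10 = 200 mm². R_n = min(0.6×450×2800, 0.6×345×4200) + 1.0×450×200 = min(756, 869.4) + 90 = 846 kN. φR_n = 0.75 × 846 = 634.5 kN.
Governing: min(448.8, 1020.6, 634.5) = 448.8 kN → bolt shear.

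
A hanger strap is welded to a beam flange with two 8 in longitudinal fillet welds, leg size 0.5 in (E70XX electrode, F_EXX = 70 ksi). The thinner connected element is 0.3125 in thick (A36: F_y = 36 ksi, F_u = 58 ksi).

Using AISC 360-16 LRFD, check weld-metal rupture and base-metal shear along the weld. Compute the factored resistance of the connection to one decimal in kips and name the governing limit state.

108.0 kips (base-metal shear governs)

Weld metal: throat = 0.707×0.5 = 0.3535 in, L = 2×8 = 16 in. φR_n = 0.75 × 0.6 × 70 × 0.3535 × 16 = 178.2 kips.
Base metal shear (0.3125 in plate): yield φR_n = 1.0×0.6×36×0.3125×16 = 108.0 kips; rupture φR_n = 0.75×0.6×58×0.3125×16 = 130.5 kips; take 108.0 kips (yield).
Governing: min(178.2, 108.0) = 108.0 kips → base-metal shear.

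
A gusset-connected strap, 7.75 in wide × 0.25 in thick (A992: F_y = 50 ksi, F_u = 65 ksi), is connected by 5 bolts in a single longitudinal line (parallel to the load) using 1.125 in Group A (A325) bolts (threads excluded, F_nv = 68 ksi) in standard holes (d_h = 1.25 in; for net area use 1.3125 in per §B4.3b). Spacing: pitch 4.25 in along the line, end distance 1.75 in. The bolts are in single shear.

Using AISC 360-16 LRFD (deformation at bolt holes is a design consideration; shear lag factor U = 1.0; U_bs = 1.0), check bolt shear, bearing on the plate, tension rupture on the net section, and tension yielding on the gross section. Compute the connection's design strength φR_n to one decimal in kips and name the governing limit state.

Bolt shear: A_b = π(1.125)²/4 = 0.99402 in². φR_n = 0.75 × 68 × 0.99402 × 5 × 1 = 253.5 kips.
Bearing (0.25 in plate, F_u = 65 ksi): end bolts L_c = 1.75 − 1.25/2 = 1.125, R_n = min(1.2×1.125×0.25×65, 2.4×1.125×0.25×65) = 21.938 kips/bolt; interior L_c = 4.25 − 1.25 = 3, R_n = 43.875 kips/bolt. φR_n = 0.75 × (1×21.938 + 4×43.875) = 148.1 kips.
Tension rupture (net): A_n = (7.75 − 1×1.3125)×0.25 = 1.6094 in² (U = 1.0, A_e = A_n). φR_n = 0.75 × 65 × 1.6094 = 78.5 kips.
Tension yield (gross): A_g = 7.75×0.25 = 1.9375 in². φR_n = 0.90 × 50 × 1.9375 = 87.2 kips.
Governing: min(253.5, 148.1, 78.5, 87.2) = 78.5 kips → net-section rupture.

78.5 kips (net-section rupture governs)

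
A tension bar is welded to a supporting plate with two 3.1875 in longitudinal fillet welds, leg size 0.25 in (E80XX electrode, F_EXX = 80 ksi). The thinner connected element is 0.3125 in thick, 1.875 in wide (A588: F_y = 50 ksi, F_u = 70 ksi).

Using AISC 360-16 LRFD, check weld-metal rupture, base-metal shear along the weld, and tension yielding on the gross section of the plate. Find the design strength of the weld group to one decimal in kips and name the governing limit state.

26.4 kips (gross-section yield governs)

Weld metal: throat = 0.707×0.25 = 0.17675 in, L = 2×3.1875 = 6.375 in. φR_n = 0.75 × 0.6 × 80 × 0.17675 × 6.375 = 40.6 kips.
Base metal shear (0.3125 in plate): yield φR_n = 1.0×0.6×50×0.3125×6.375 = 59.8 kips; rupture φR_n = 0.75×0.6×70×0.3125×6.375 = 62.8 kips; take 59.8 kips (yield).
Tension yield (gross): A_g = 1.875×0.3125 = 0.58594 in². φR_n = 0.90 × 50 × 0.58594 = 26.4 kips.
Governing: min(40.6, 59.8, 26.4) = 26.4 kips → gross-section yield.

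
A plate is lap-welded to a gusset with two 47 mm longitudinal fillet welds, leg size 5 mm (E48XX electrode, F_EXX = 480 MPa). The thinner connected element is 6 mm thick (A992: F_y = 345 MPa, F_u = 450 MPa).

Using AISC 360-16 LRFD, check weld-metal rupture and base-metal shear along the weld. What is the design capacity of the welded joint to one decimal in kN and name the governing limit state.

Weld metal: throat = 0.707×5 = 3.535 mm, L = 2×47 = 94 mm. φR_n = 0.75 × 0.6 × 480 × 3.535 × 94 = 71.8 kN.
Base metal shear (6 mm plate): yield φR_n = 1.0×0.6×345×6×94 = 116.7 kN; rupture φR_n = 0.75×0.6×450×6×94 = 114.2 kN; take 114.2 kN (rupture).
Governing: min(71.8, 114.2) = 71.8 kN → weld metal.

71.8 kN (weld metal governs)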